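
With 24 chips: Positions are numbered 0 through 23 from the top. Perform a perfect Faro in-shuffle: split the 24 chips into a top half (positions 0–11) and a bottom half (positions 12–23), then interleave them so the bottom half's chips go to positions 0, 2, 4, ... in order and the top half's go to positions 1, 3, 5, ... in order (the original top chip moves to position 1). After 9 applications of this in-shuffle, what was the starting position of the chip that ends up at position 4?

14

Work backwards from position 4, undoing one in-shuffle at a time:
4 ← 14 ← 19 ← 9 ← 4 ← 14 ← 19 ← 9 ← 4 ← 14
So the chip now at position 4 started at position 14.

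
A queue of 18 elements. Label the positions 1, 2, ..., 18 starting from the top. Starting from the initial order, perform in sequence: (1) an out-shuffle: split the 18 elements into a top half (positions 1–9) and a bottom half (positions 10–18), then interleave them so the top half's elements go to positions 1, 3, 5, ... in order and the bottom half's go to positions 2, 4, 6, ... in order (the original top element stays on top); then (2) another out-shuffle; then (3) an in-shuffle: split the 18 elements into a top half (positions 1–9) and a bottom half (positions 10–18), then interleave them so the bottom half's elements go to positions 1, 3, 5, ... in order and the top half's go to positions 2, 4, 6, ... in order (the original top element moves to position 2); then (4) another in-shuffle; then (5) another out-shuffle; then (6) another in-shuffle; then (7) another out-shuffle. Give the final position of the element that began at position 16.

11

Track the element from position 16 forward through each operation:
  after op 1 (out-shuffle): 16 → 14
  after op 2 (out-shuffle): 14 → 10
  after op 3 (in-shuffle): 10 → 1
  after op 4 (in-shuffle): 1 → 2
  after op 5 (out-shuffle): 2 → 3
  after op 6 (in-shuffle): 3 → 6
  after op 7 (out-shuffle): 6 → 11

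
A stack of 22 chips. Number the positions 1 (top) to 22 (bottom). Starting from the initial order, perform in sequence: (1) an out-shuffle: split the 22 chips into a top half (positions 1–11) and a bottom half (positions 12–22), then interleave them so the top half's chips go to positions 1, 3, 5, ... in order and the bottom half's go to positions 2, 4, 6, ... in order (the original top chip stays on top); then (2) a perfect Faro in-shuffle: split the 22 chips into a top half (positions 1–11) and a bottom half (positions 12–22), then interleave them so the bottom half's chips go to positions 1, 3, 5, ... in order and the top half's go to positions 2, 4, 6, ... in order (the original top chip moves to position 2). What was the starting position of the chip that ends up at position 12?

14

Undo the operations in reverse order, starting from position 12:
  undo op 2 (in-shuffle, from top half): 12 ← 6
  undo op 1 (out-shuffle, from bottom half): 6 ← 14
So the chip at position 12 came from original position 14.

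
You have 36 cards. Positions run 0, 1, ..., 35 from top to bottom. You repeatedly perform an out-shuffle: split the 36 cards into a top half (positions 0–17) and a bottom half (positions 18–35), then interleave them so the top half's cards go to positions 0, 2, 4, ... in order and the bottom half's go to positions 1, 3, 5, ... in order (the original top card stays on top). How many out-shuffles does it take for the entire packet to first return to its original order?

The out-shuffle permutes the 36 positions with cycle lengths [1, 1, 3, 3, 4, 12, 12].
Every card is home exactly when every cycle has completed a whole number of laps, i.e. after lcm(1, 3, 4, 12) = 12 out-shuffles.

12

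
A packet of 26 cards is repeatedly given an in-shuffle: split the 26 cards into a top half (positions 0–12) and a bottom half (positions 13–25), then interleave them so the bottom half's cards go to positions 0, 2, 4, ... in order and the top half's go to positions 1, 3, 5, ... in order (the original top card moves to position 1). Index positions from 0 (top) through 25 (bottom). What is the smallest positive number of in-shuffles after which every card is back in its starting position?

The in-shuffle permutes the 26 positions with cycle lengths [2, 6, 18].
Every card is home exactly when every cycle has completed a whole number of laps, i.e. after lcm(2, 6, 18) = 18 in-shuffles.

18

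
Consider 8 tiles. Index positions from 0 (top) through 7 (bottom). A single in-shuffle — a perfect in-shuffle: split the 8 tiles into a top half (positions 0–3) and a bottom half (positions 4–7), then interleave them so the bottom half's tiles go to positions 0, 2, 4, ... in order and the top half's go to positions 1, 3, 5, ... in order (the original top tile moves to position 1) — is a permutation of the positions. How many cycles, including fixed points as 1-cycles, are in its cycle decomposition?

2

Trace each unvisited position around until it returns:
(0 1 3 7 6 4) (2 5)
2 cycles in total.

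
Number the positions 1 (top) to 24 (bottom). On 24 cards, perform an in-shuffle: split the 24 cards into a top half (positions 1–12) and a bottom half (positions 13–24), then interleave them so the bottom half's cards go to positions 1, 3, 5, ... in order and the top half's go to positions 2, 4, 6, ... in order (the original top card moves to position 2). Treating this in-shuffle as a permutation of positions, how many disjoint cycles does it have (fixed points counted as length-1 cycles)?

Trace each unvisited position around until it returns:
(1 2 4 8 16 7 ... len 20) (5 10 20 15)
2 cycles in total.

2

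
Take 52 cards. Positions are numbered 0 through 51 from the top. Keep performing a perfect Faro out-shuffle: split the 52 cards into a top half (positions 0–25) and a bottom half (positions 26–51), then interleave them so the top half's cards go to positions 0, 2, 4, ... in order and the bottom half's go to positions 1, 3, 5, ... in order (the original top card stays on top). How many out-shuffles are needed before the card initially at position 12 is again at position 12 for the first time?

8

Follow position 12 under repeated out-shuffles:
12 → 24 → 48 → 45 → 39 → 27 → 3 → 6 → 12
It first returns after 8 out-shuffles.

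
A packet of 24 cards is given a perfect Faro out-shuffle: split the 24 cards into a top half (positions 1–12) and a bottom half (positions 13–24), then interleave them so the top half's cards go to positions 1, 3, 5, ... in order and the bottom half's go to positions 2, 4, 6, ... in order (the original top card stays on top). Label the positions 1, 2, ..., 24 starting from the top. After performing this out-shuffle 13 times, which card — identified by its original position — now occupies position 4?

19

Work backwards from position 4, undoing one out-shuffle at a time:
4 ← 14 ← 19 ← 10 ← 17 ← ... ← 19 (13 steps).
So the card now at position 4 started at position 19.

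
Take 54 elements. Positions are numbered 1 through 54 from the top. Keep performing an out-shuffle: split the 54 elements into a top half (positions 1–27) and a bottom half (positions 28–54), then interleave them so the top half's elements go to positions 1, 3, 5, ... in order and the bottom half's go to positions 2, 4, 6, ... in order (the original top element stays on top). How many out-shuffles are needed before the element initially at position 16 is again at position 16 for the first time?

Follow position 16 under repeated out-shuffles:
16 → 31 → 8 → 15 → 29 → 4 → 7 → 13 → ... → 16 (length 52)
It first returns after 52 out-shuffles.

52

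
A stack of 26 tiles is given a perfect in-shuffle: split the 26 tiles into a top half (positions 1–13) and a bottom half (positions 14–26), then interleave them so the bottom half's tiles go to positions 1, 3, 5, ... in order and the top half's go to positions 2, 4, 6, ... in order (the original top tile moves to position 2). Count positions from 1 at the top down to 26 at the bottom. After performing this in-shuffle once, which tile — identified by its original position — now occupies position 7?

17

Work backwards from position 7, undoing one in-shuffle at a time:
7 ← 17
So the tile now at position 7 started at position 17.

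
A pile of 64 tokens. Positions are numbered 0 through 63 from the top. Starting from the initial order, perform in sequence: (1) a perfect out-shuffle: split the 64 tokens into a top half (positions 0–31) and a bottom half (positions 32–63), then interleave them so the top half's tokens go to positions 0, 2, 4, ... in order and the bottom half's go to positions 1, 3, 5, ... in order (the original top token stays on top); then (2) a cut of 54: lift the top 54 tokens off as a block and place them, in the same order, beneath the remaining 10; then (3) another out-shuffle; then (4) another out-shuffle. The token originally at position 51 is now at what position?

7

Track the token from position 51 forward through each operation:
  after op 1 (out-shuffle): 51 → 39
  after op 2 (cut 54): 39 → 49
  after op 3 (out-shuffle): 49 → 35
  after op 4 (out-shuffle): 35 → 7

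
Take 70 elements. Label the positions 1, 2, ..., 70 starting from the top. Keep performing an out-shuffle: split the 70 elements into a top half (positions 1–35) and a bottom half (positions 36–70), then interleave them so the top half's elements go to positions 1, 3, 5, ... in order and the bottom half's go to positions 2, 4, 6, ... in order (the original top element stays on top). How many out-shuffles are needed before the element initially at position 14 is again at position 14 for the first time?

Follow position 14 under repeated out-shuffles:
14 → 27 → 53 → 36 → 2 → 3 → 5 → 9 → ... → 14 (length 22)
It first returns after 22 out-shuffles.

22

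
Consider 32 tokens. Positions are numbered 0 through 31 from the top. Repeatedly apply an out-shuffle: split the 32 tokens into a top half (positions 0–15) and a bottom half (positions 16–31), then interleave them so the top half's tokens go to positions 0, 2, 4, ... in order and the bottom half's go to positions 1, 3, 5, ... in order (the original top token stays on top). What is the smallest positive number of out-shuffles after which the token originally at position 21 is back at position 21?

Follow position 21 under repeated out-shuffles:
21 → 11 → 22 → 13 → 26 → 21
It first returns after 5 out-shuffles.

5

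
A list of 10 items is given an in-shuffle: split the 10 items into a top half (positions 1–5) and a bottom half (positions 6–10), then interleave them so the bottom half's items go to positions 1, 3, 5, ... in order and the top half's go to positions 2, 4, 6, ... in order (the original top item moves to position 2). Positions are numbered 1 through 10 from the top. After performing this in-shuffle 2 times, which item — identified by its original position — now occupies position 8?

2

Work backwards from position 8, undoing one in-shuffle at a time:
8 ← 4 ← 2
So the item now at position 8 started at position 2.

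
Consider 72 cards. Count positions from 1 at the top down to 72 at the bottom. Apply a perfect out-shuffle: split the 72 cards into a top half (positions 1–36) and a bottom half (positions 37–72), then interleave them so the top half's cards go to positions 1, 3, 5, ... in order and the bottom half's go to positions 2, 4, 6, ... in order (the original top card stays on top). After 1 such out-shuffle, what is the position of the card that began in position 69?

Track the card's position through each out-shuffle:
69 → 66

66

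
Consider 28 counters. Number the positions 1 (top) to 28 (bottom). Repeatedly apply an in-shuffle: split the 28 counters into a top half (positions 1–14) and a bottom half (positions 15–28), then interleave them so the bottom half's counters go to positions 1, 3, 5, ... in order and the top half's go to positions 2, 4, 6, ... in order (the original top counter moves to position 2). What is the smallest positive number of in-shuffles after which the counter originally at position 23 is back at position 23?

28

Follow position 23 under repeated in-shuffles:
23 → 17 → 5 → 10 → 20 → 11 → 22 → 15 → ... → 23 (length 28)
It first returns after 28 in-shuffles.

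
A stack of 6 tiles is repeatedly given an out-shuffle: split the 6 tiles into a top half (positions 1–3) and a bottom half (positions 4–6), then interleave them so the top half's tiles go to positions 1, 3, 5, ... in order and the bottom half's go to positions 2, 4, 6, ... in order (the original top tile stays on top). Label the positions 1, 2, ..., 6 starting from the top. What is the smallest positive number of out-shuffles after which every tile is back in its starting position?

4

The out-shuffle permutes the 6 positions with cycle lengths [1, 1, 4].
Every tile is home exactly when every cycle has completed a whole number of laps, i.e. after lcm(1, 4) = 4 out-shuffles.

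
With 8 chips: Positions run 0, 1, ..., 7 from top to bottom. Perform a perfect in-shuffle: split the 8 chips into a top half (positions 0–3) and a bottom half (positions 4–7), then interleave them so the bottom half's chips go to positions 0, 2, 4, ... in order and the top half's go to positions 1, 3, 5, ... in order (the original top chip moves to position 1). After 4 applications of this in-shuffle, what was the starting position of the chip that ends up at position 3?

6

Work backwards from position 3, undoing one in-shuffle at a time:
3 ← 1 ← 0 ← 4 ← 6
So the chip now at position 3 started at position 6.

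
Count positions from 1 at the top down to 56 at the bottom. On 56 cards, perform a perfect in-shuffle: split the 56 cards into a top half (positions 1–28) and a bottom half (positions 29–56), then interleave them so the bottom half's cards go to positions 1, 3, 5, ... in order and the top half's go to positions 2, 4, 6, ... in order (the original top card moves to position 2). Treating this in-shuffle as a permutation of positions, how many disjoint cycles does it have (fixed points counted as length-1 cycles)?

Trace each unvisited position around until it returns:
(1 2 4 8 16 32 ... len 18) (3 6 12 24 48 39 ... len 18) (5 10 20 40 23 46 ... len 18) (19 38)
4 cycles in total.

4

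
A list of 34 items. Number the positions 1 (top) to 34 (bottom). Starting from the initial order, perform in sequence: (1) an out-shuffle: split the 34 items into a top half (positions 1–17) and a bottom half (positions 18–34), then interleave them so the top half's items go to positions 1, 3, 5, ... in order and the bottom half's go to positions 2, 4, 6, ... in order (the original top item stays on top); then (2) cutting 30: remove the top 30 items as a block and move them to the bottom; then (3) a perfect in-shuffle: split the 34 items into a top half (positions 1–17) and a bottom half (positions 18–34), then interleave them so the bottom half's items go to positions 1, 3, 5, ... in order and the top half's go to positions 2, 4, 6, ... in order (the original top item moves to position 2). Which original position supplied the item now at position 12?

Undo the operations in reverse order, starting from position 12:
  undo op 3 (in-shuffle, from top half): 12 ← 6
  undo op 2 (cut 30): 6 ← 2
  undo op 1 (out-shuffle, from bottom half): 2 ← 18
So the item at position 12 came from original position 18.

18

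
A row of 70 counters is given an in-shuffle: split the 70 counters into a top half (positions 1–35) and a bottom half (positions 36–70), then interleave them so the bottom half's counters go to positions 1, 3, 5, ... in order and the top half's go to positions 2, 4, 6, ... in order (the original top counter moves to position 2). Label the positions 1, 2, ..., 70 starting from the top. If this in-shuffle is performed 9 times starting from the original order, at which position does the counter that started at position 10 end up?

8

Track the counter's position through each in-shuffle:
10 → 20 → 40 → 9 → 18 → 36 → 1 → 2 → 4 → 8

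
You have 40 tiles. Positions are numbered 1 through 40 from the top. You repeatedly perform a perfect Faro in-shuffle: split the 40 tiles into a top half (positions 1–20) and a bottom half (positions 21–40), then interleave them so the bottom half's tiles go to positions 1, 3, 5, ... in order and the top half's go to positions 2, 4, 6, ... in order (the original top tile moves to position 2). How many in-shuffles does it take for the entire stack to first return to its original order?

20

The in-shuffle permutes the 40 positions with cycle lengths [20, 20].
Every tile is home exactly when every cycle has completed a whole number of laps, i.e. after lcm(20) = 20 in-shuffles.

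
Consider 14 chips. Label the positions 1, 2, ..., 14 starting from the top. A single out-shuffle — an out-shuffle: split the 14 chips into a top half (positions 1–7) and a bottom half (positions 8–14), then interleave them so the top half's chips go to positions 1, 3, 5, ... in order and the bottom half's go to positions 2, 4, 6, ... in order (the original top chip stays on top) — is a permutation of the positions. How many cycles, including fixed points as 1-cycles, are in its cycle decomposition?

Trace each unvisited position around until it returns:
(1) (2 3 5 9 4 7 ... len 12) (14)
3 cycles in total.

3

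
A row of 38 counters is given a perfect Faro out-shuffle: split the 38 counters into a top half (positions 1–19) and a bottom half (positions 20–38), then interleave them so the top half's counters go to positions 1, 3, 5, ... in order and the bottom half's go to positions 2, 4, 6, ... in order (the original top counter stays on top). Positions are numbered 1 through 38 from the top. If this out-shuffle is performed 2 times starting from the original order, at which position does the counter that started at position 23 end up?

Track the counter's position through each out-shuffle:
23 → 8 → 15

15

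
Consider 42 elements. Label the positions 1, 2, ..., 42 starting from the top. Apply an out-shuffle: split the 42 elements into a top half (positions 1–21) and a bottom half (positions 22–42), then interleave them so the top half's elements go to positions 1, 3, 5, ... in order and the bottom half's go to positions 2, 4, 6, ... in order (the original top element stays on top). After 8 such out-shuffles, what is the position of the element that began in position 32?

24

Track the element's position through each out-shuffle:
32 → 22 → 2 → 3 → 5 → 9 → 17 → 33 → 24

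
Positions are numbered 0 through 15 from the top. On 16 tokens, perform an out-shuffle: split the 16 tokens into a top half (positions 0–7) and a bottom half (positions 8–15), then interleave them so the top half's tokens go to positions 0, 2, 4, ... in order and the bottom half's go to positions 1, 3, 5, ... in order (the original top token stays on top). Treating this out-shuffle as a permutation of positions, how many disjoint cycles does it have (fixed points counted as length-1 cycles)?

6

Trace each unvisited position around until it returns:
(0) (1 2 4 8) (3 6 12 9) (5 10) (7 14 13 11) (15)
6 cycles in total.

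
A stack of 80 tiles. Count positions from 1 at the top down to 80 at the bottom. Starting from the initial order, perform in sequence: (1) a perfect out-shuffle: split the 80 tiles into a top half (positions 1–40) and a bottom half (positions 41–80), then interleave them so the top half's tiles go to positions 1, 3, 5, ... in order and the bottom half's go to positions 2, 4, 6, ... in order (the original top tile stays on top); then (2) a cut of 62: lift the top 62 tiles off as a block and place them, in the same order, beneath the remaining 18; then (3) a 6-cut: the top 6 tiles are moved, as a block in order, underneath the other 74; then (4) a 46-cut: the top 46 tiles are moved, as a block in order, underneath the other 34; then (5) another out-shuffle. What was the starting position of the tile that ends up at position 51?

Undo the operations in reverse order, starting from position 51:
  undo op 5 (out-shuffle, from top half): 51 ← 26
  undo op 4 (cut 46): 26 ← 72
  undo op 3 (cut 6): 72 ← 78
  undo op 2 (cut 62): 78 ← 60
  undo op 1 (out-shuffle, from bottom half): 60 ← 70
So the tile at position 51 came from original position 70.

70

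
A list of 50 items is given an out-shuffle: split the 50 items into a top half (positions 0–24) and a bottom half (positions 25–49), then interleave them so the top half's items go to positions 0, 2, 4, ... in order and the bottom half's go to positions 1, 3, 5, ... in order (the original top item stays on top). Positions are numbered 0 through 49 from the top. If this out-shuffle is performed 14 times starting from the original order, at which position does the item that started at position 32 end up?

Track position through each out-shuffle: 32 → 15 → 30 → 11 → 22 → ... (continuing for 14 shuffles total) → 37.

37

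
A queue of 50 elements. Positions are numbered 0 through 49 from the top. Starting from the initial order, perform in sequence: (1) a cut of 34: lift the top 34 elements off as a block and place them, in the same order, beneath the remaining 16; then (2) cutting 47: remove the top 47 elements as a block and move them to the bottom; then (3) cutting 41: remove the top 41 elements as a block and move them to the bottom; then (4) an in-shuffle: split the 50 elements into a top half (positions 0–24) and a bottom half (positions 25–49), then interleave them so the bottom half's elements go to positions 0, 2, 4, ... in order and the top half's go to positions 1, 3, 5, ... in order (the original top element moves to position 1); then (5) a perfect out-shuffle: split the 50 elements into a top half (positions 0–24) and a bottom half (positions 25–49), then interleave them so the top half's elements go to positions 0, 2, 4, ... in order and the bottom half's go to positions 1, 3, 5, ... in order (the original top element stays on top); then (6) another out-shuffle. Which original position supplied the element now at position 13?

17

Undo the operations in reverse order, starting from position 13:
  undo op 6 (out-shuffle, from bottom half): 13 ← 31
  undo op 5 (out-shuffle, from bottom half): 31 ← 40
  undo op 4 (in-shuffle, from bottom half): 40 ← 45
  undo op 3 (cut 41): 45 ← 36
  undo op 2 (cut 47): 36 ← 33
  undo op 1 (cut 34): 33 ← 17
So the element at position 13 came from original position 17.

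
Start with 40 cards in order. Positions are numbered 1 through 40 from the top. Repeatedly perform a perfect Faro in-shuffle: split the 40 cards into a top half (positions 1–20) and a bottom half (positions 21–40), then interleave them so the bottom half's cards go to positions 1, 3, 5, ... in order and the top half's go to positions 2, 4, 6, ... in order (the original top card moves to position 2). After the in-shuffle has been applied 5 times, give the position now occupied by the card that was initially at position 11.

Track the card's position through each in-shuffle:
11 → 22 → 3 → 6 → 12 → 24

24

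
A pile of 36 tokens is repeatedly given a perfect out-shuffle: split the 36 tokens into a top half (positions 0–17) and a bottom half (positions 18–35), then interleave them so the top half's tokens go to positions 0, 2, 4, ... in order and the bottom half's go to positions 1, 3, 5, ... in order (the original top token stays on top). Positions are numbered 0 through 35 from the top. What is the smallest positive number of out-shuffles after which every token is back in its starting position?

The out-shuffle permutes the 36 positions with cycle lengths [1, 1, 3, 3, 4, 12, 12].
Every token is home exactly when every cycle has completed a whole number of laps, i.e. after lcm(1, 3, 4, 12) = 12 out-shuffles.

12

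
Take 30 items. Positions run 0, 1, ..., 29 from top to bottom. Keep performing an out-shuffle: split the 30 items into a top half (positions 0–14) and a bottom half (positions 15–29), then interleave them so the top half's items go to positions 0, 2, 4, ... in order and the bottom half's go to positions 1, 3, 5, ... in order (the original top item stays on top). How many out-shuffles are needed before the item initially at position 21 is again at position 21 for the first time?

Follow position 21 under repeated out-shuffles:
21 → 13 → 26 → 23 → 17 → 5 → 10 → 20 → ... → 21 (length 28)
It first returns after 28 out-shuffles.

28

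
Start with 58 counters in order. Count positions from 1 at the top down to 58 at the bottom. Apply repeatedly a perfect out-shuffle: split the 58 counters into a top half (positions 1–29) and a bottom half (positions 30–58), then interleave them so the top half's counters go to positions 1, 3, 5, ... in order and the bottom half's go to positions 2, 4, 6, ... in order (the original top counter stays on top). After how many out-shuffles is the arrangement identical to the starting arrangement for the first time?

18

The out-shuffle permutes the 58 positions with cycle lengths [1, 1, 2, 18, 18, 18].
Every counter is home exactly when every cycle has completed a whole number of laps, i.e. after lcm(1, 2, 18) = 18 out-shuffles.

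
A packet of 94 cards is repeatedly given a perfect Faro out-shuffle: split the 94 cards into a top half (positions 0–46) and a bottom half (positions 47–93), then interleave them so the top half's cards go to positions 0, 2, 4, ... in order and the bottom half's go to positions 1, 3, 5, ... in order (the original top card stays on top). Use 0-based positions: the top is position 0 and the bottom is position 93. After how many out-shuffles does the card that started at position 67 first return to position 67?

10

Follow position 67 under repeated out-shuffles:
67 → 41 → 82 → 71 → 49 → 5 → 10 → 20 → 40 → 80 → 67
It first returns after 10 out-shuffles.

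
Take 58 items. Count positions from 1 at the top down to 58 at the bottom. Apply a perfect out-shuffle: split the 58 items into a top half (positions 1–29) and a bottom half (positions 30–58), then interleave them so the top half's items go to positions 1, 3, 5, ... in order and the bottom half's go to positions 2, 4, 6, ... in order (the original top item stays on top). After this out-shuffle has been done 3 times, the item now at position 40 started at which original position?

Work backwards from position 40, undoing one out-shuffle at a time:
40 ← 49 ← 25 ← 13
So the item now at position 40 started at position 13.

13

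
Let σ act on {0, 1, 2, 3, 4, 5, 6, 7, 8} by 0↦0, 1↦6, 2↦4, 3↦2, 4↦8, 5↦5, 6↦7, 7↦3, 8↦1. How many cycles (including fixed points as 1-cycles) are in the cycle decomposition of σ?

Cycle decomposition: (0) (1 6 7 3 2 4 8) (5).
3 cycles.

3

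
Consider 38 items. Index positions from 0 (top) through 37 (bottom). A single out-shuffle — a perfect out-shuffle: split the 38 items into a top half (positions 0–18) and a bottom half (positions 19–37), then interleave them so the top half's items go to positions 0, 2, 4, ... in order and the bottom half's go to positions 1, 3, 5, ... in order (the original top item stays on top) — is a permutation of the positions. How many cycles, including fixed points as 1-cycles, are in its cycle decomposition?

Trace each unvisited position around until it returns:
(0) (1 2 4 8 16 32 ... len 36) (37)
3 cycles in total.

3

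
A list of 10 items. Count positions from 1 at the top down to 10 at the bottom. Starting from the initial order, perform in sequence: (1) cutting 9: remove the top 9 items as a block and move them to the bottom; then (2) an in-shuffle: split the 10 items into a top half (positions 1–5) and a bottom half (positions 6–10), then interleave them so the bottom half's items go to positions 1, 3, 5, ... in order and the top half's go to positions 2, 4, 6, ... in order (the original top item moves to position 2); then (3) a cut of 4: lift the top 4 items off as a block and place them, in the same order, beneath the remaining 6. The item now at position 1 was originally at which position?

7

Undo the operations in reverse order, starting from position 1:
  undo op 3 (cut 4): 1 ← 5
  undo op 2 (in-shuffle, from bottom half): 5 ← 8
  undo op 1 (cut 9): 8 ← 7
So the item at position 1 came from original position 7.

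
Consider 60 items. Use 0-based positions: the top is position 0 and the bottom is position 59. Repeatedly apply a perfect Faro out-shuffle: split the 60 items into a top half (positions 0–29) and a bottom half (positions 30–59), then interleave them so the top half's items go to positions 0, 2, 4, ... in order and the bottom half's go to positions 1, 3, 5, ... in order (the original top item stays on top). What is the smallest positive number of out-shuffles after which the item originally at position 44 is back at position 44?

58

Follow position 44 under repeated out-shuffles:
44 → 29 → 58 → 57 → 55 → 51 → 43 → 27 → ... → 44 (length 58)
It first returns after 58 out-shuffles.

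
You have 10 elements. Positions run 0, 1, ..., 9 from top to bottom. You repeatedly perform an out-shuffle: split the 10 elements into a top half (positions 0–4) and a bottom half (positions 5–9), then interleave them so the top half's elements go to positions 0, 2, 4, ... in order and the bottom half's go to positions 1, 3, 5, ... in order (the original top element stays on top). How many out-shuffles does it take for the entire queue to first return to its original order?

6

The out-shuffle permutes the 10 positions with cycle lengths [1, 1, 2, 6].
Every element is home exactly when every cycle has completed a whole number of laps, i.e. after lcm(1, 2, 6) = 6 out-shuffles.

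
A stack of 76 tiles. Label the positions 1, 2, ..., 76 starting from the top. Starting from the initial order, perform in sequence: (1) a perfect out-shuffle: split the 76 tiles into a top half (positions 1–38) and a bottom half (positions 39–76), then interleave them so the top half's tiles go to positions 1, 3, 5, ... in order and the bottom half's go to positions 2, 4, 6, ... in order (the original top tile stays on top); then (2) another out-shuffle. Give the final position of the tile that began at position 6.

21

Track the tile from position 6 forward through each operation:
  after op 1 (out-shuffle): 6 → 11
  after op 2 (out-shuffle): 11 → 21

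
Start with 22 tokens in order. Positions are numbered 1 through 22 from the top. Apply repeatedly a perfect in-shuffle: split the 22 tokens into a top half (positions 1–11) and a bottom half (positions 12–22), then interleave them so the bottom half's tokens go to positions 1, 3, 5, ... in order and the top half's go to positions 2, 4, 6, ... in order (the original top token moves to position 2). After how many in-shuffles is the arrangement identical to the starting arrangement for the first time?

11

The in-shuffle permutes the 22 positions with cycle lengths [11, 11].
Every token is home exactly when every cycle has completed a whole number of laps, i.e. after lcm(11) = 11 in-shuffles.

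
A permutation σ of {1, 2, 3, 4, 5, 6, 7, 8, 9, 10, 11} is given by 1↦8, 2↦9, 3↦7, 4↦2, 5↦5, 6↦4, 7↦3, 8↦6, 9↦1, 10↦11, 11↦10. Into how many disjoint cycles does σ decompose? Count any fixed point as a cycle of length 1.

4

Cycle decomposition: (1 8 6 4 2 9) (3 7) (5) (10 11).
4 cycles.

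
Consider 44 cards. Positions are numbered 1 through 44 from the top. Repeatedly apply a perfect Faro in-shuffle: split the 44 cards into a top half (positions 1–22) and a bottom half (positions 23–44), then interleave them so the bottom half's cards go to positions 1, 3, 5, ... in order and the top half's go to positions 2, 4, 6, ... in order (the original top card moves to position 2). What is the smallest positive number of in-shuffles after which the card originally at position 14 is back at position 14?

Follow position 14 under repeated in-shuffles:
14 → 28 → 11 → 22 → 44 → 43 → 41 → 37 → 29 → 13 → 26 → 7 → 14
It first returns after 12 in-shuffles.

12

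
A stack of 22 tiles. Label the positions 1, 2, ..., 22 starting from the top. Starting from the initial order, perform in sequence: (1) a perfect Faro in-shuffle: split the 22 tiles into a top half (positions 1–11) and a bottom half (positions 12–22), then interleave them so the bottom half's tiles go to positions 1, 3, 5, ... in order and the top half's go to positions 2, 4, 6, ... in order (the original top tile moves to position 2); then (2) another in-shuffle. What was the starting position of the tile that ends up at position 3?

Undo the operations in reverse order, starting from position 3:
  undo op 2 (in-shuffle, from bottom half): 3 ← 13
  undo op 1 (in-shuffle, from bottom half): 13 ← 18
So the tile at position 3 came from original position 18.

18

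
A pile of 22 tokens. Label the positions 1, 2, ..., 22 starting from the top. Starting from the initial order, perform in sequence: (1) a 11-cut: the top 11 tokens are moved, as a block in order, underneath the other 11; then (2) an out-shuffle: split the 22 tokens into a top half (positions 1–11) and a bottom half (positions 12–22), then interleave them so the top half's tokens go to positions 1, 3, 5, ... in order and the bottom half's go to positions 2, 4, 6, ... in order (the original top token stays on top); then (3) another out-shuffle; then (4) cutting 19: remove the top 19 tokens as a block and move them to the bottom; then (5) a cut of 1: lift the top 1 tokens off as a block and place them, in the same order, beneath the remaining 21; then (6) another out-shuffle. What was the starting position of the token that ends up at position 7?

6

Undo the operations in reverse order, starting from position 7:
  undo op 6 (out-shuffle, from top half): 7 ← 4
  undo op 5 (cut 1): 4 ← 5
  undo op 4 (cut 19): 5 ← 2
  undo op 3 (out-shuffle, from bottom half): 2 ← 12
  undo op 2 (out-shuffle, from bottom half): 12 ← 17
  undo op 1 (cut 11): 17 ← 6
So the token at position 7 came from original position 6.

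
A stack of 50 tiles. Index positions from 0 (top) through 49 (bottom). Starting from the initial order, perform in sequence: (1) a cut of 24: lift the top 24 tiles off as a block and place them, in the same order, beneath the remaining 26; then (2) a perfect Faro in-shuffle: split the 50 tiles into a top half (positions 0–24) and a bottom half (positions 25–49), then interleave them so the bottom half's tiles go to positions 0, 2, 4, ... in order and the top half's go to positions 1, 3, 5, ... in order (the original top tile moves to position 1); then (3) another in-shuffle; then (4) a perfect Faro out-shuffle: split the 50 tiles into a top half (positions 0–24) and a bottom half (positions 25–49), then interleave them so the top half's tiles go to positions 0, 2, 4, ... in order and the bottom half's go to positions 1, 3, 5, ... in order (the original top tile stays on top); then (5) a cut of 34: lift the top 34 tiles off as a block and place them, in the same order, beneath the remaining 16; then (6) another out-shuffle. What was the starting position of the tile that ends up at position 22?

35

Undo the operations in reverse order, starting from position 22:
  undo op 6 (out-shuffle, from top half): 22 ← 11
  undo op 5 (cut 34): 11 ← 45
  undo op 4 (out-shuffle, from bottom half): 45 ← 47
  undo op 3 (in-shuffle, from top half): 47 ← 23
  undo op 2 (in-shuffle, from top half): 23 ← 11
  undo op 1 (cut 24): 11 ← 35
So the tile at position 22 came from original position 35.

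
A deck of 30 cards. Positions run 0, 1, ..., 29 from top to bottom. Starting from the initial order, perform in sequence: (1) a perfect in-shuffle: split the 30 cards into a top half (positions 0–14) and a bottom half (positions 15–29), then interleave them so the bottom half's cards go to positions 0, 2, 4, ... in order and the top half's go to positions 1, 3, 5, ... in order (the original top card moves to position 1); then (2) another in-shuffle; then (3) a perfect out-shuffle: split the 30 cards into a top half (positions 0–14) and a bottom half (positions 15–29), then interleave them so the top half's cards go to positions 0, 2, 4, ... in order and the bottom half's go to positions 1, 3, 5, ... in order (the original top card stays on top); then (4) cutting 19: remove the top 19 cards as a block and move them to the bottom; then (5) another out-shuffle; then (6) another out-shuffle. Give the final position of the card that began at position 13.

0

Track the card from position 13 forward through each operation:
  after op 1 (in-shuffle): 13 → 27
  after op 2 (in-shuffle): 27 → 24
  after op 3 (out-shuffle): 24 → 19
  after op 4 (cut 19): 19 → 0
  after op 5 (out-shuffle): 0 → 0
  after op 6 (out-shuffle): 0 → 0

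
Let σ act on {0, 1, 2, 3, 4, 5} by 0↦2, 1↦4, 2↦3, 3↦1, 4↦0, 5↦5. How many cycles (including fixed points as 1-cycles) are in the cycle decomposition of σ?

Cycle decomposition: (0 2 3 1 4) (5).
2 cycles.

2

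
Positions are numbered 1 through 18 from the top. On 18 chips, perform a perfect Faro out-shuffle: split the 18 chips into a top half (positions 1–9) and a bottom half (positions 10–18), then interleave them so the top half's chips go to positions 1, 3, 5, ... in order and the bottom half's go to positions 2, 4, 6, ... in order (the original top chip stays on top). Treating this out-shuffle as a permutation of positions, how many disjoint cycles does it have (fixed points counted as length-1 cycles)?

4

Trace each unvisited position around until it returns:
(1) (2 3 5 9 17 16 14 10) (4 7 13 8 15 12 6 11) (18)
4 cycles in total.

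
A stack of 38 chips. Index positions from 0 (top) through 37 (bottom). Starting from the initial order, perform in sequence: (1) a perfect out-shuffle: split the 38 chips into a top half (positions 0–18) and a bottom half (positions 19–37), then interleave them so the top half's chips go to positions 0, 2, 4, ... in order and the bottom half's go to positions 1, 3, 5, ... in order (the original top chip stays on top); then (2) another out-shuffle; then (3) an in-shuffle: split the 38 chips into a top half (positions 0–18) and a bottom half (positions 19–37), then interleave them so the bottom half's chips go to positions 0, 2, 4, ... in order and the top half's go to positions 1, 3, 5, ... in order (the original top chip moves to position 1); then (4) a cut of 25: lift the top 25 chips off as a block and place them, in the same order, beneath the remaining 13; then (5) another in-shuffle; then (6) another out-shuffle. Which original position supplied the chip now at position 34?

Undo the operations in reverse order, starting from position 34:
  undo op 6 (out-shuffle, from top half): 34 ← 17
  undo op 5 (in-shuffle, from top half): 17 ← 8
  undo op 4 (cut 25): 8 ← 33
  undo op 3 (in-shuffle, from top half): 33 ← 16
  undo op 2 (out-shuffle, from top half): 16 ← 8
  undo op 1 (out-shuffle, from top half): 8 ← 4
So the chip at position 34 came from original position 4.

4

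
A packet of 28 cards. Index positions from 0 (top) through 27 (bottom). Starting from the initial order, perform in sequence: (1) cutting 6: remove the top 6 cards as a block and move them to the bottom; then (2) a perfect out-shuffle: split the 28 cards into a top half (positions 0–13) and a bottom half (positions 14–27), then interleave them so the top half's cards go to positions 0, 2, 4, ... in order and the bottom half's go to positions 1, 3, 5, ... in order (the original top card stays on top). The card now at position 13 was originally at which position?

Undo the operations in reverse order, starting from position 13:
  undo op 2 (out-shuffle, from bottom half): 13 ← 20
  undo op 1 (cut 6): 20 ← 26
So the card at position 13 came from original position 26.

26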